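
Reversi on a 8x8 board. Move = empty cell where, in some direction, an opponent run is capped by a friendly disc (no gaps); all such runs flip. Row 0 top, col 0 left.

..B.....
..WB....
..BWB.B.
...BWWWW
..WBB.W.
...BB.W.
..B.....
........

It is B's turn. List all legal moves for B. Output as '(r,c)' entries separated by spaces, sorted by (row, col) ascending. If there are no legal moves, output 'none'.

Answer: (1,1) (2,5) (3,1) (4,1) (5,1) (5,7) (6,6)

Derivation:
(0,1): no bracket -> illegal
(0,3): no bracket -> illegal
(1,1): flips 1 -> legal
(1,4): no bracket -> illegal
(2,1): no bracket -> illegal
(2,5): flips 1 -> legal
(2,7): no bracket -> illegal
(3,1): flips 1 -> legal
(3,2): no bracket -> illegal
(4,1): flips 1 -> legal
(4,5): no bracket -> illegal
(4,7): no bracket -> illegal
(5,1): flips 1 -> legal
(5,2): no bracket -> illegal
(5,5): no bracket -> illegal
(5,7): flips 2 -> legal
(6,5): no bracket -> illegal
(6,6): flips 3 -> legal
(6,7): no bracket -> illegal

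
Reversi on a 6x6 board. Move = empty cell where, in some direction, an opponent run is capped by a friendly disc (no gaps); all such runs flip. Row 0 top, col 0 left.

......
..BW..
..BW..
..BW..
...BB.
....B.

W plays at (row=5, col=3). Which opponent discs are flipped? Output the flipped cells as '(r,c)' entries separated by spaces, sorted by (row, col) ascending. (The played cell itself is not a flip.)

Dir NW: first cell '.' (not opp) -> no flip
Dir N: opp run (4,3) capped by W -> flip
Dir NE: opp run (4,4), next='.' -> no flip
Dir W: first cell '.' (not opp) -> no flip
Dir E: opp run (5,4), next='.' -> no flip
Dir SW: edge -> no flip
Dir S: edge -> no flip
Dir SE: edge -> no flip

Answer: (4,3)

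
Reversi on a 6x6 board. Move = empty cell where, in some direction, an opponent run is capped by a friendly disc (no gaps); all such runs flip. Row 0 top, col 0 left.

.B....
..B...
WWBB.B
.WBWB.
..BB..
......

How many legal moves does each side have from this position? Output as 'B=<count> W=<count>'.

Answer: B=5 W=8

Derivation:
-- B to move --
(1,0): flips 1 -> legal
(1,1): no bracket -> illegal
(2,4): flips 1 -> legal
(3,0): flips 2 -> legal
(4,0): flips 1 -> legal
(4,1): no bracket -> illegal
(4,4): flips 1 -> legal
B mobility = 5
-- W to move --
(0,0): no bracket -> illegal
(0,2): no bracket -> illegal
(0,3): flips 1 -> legal
(1,0): no bracket -> illegal
(1,1): flips 1 -> legal
(1,3): flips 2 -> legal
(1,4): no bracket -> illegal
(1,5): no bracket -> illegal
(2,4): flips 2 -> legal
(3,5): flips 1 -> legal
(4,1): no bracket -> illegal
(4,4): no bracket -> illegal
(4,5): no bracket -> illegal
(5,1): flips 1 -> legal
(5,2): no bracket -> illegal
(5,3): flips 2 -> legal
(5,4): flips 2 -> legal
W mobility = 8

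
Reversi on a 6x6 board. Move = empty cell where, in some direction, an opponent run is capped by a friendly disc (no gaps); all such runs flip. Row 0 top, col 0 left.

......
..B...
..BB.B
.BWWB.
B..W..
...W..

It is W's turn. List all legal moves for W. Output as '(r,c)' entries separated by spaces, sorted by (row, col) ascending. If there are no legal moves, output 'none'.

(0,1): no bracket -> illegal
(0,2): flips 2 -> legal
(0,3): no bracket -> illegal
(1,1): flips 1 -> legal
(1,3): flips 1 -> legal
(1,4): flips 1 -> legal
(1,5): no bracket -> illegal
(2,0): no bracket -> illegal
(2,1): no bracket -> illegal
(2,4): no bracket -> illegal
(3,0): flips 1 -> legal
(3,5): flips 1 -> legal
(4,1): no bracket -> illegal
(4,2): no bracket -> illegal
(4,4): no bracket -> illegal
(4,5): no bracket -> illegal
(5,0): no bracket -> illegal
(5,1): no bracket -> illegal

Answer: (0,2) (1,1) (1,3) (1,4) (3,0) (3,5)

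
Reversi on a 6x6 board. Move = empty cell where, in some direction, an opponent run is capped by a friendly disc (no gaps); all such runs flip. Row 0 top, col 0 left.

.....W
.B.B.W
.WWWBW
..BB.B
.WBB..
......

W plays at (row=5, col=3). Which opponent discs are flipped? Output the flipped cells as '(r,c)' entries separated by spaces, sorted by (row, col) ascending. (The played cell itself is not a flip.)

Dir NW: opp run (4,2), next='.' -> no flip
Dir N: opp run (4,3) (3,3) capped by W -> flip
Dir NE: first cell '.' (not opp) -> no flip
Dir W: first cell '.' (not opp) -> no flip
Dir E: first cell '.' (not opp) -> no flip
Dir SW: edge -> no flip
Dir S: edge -> no flip
Dir SE: edge -> no flip

Answer: (3,3) (4,3)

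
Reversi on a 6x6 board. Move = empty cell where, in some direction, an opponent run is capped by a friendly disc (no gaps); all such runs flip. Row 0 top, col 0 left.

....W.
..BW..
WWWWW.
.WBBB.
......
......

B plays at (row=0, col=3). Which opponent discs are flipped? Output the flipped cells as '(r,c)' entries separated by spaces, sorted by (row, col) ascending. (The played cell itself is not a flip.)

Dir NW: edge -> no flip
Dir N: edge -> no flip
Dir NE: edge -> no flip
Dir W: first cell '.' (not opp) -> no flip
Dir E: opp run (0,4), next='.' -> no flip
Dir SW: first cell 'B' (not opp) -> no flip
Dir S: opp run (1,3) (2,3) capped by B -> flip
Dir SE: first cell '.' (not opp) -> no flip

Answer: (1,3) (2,3)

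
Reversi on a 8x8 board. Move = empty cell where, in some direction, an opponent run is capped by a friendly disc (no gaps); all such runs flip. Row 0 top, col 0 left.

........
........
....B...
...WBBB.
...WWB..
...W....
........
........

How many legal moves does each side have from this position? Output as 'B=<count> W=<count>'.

Answer: B=5 W=6

Derivation:
-- B to move --
(2,2): no bracket -> illegal
(2,3): no bracket -> illegal
(3,2): flips 1 -> legal
(4,2): flips 3 -> legal
(5,2): flips 1 -> legal
(5,4): flips 1 -> legal
(5,5): no bracket -> illegal
(6,2): flips 2 -> legal
(6,3): no bracket -> illegal
(6,4): no bracket -> illegal
B mobility = 5
-- W to move --
(1,3): no bracket -> illegal
(1,4): flips 2 -> legal
(1,5): flips 1 -> legal
(2,3): no bracket -> illegal
(2,5): flips 1 -> legal
(2,6): flips 1 -> legal
(2,7): no bracket -> illegal
(3,7): flips 3 -> legal
(4,6): flips 1 -> legal
(4,7): no bracket -> illegal
(5,4): no bracket -> illegal
(5,5): no bracket -> illegal
(5,6): no bracket -> illegal
W mobility = 6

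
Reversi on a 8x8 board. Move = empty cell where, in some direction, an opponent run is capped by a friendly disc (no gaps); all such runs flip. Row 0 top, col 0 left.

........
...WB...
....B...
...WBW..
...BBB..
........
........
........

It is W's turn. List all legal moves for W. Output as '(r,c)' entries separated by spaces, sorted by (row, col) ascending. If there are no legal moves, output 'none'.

(0,3): no bracket -> illegal
(0,4): no bracket -> illegal
(0,5): no bracket -> illegal
(1,5): flips 2 -> legal
(2,3): no bracket -> illegal
(2,5): no bracket -> illegal
(3,2): no bracket -> illegal
(3,6): no bracket -> illegal
(4,2): no bracket -> illegal
(4,6): no bracket -> illegal
(5,2): no bracket -> illegal
(5,3): flips 2 -> legal
(5,4): no bracket -> illegal
(5,5): flips 2 -> legal
(5,6): no bracket -> illegal

Answer: (1,5) (5,3) (5,5)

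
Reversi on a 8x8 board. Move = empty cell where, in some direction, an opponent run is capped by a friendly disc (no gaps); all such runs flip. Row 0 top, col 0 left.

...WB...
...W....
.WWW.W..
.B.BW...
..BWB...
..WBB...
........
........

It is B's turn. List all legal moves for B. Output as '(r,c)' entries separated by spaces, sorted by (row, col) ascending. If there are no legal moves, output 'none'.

Answer: (0,2) (1,1) (2,4) (3,2) (3,5) (5,1) (6,2)

Derivation:
(0,2): flips 1 -> legal
(1,0): no bracket -> illegal
(1,1): flips 2 -> legal
(1,2): no bracket -> illegal
(1,4): no bracket -> illegal
(1,5): no bracket -> illegal
(1,6): no bracket -> illegal
(2,0): no bracket -> illegal
(2,4): flips 1 -> legal
(2,6): no bracket -> illegal
(3,0): no bracket -> illegal
(3,2): flips 1 -> legal
(3,5): flips 1 -> legal
(3,6): no bracket -> illegal
(4,1): no bracket -> illegal
(4,5): no bracket -> illegal
(5,1): flips 1 -> legal
(6,1): no bracket -> illegal
(6,2): flips 1 -> legal
(6,3): no bracket -> illegal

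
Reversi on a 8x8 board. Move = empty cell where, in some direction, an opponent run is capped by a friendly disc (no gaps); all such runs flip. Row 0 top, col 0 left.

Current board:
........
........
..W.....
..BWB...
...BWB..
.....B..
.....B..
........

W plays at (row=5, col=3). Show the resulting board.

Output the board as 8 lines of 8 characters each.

Answer: ........
........
..W.....
..BWB...
...WWB..
...W.B..
.....B..
........

Derivation:
Place W at (5,3); scan 8 dirs for brackets.
Dir NW: first cell '.' (not opp) -> no flip
Dir N: opp run (4,3) capped by W -> flip
Dir NE: first cell 'W' (not opp) -> no flip
Dir W: first cell '.' (not opp) -> no flip
Dir E: first cell '.' (not opp) -> no flip
Dir SW: first cell '.' (not opp) -> no flip
Dir S: first cell '.' (not opp) -> no flip
Dir SE: first cell '.' (not opp) -> no flip
All flips: (4,3)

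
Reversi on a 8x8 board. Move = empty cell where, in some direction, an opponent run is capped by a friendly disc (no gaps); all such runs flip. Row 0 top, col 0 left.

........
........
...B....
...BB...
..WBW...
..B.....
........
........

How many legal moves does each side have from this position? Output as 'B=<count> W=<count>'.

-- B to move --
(3,1): no bracket -> illegal
(3,2): flips 1 -> legal
(3,5): no bracket -> illegal
(4,1): flips 1 -> legal
(4,5): flips 1 -> legal
(5,1): flips 1 -> legal
(5,3): no bracket -> illegal
(5,4): flips 1 -> legal
(5,5): flips 1 -> legal
B mobility = 6
-- W to move --
(1,2): no bracket -> illegal
(1,3): no bracket -> illegal
(1,4): no bracket -> illegal
(2,2): flips 1 -> legal
(2,4): flips 2 -> legal
(2,5): no bracket -> illegal
(3,2): no bracket -> illegal
(3,5): no bracket -> illegal
(4,1): no bracket -> illegal
(4,5): no bracket -> illegal
(5,1): no bracket -> illegal
(5,3): no bracket -> illegal
(5,4): no bracket -> illegal
(6,1): no bracket -> illegal
(6,2): flips 1 -> legal
(6,3): no bracket -> illegal
W mobility = 3

Answer: B=6 W=3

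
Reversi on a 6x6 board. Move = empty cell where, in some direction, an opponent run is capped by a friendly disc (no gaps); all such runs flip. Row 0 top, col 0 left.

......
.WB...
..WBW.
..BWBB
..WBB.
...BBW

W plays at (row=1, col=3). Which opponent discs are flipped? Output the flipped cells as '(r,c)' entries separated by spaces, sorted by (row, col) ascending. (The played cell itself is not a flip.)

Dir NW: first cell '.' (not opp) -> no flip
Dir N: first cell '.' (not opp) -> no flip
Dir NE: first cell '.' (not opp) -> no flip
Dir W: opp run (1,2) capped by W -> flip
Dir E: first cell '.' (not opp) -> no flip
Dir SW: first cell 'W' (not opp) -> no flip
Dir S: opp run (2,3) capped by W -> flip
Dir SE: first cell 'W' (not opp) -> no flip

Answer: (1,2) (2,3)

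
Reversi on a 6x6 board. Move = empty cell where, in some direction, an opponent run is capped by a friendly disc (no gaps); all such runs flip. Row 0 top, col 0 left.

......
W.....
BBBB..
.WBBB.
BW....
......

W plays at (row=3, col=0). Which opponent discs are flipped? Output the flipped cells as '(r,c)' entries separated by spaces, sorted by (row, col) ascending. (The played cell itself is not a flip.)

Dir NW: edge -> no flip
Dir N: opp run (2,0) capped by W -> flip
Dir NE: opp run (2,1), next='.' -> no flip
Dir W: edge -> no flip
Dir E: first cell 'W' (not opp) -> no flip
Dir SW: edge -> no flip
Dir S: opp run (4,0), next='.' -> no flip
Dir SE: first cell 'W' (not opp) -> no flip

Answer: (2,0)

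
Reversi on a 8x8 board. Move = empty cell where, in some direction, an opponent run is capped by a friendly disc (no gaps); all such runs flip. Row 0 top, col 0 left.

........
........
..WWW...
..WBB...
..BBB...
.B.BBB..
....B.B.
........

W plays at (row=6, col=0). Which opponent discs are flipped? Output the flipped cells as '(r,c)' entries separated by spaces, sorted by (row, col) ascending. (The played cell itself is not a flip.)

Answer: (3,3) (4,2) (5,1)

Derivation:
Dir NW: edge -> no flip
Dir N: first cell '.' (not opp) -> no flip
Dir NE: opp run (5,1) (4,2) (3,3) capped by W -> flip
Dir W: edge -> no flip
Dir E: first cell '.' (not opp) -> no flip
Dir SW: edge -> no flip
Dir S: first cell '.' (not opp) -> no flip
Dir SE: first cell '.' (not opp) -> no flip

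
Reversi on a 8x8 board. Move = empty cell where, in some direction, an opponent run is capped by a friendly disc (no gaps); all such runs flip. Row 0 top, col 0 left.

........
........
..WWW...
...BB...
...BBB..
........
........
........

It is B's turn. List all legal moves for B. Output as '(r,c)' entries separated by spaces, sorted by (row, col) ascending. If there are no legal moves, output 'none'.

Answer: (1,1) (1,2) (1,3) (1,4) (1,5)

Derivation:
(1,1): flips 1 -> legal
(1,2): flips 1 -> legal
(1,3): flips 1 -> legal
(1,4): flips 1 -> legal
(1,5): flips 1 -> legal
(2,1): no bracket -> illegal
(2,5): no bracket -> illegal
(3,1): no bracket -> illegal
(3,2): no bracket -> illegal
(3,5): no bracket -> illegal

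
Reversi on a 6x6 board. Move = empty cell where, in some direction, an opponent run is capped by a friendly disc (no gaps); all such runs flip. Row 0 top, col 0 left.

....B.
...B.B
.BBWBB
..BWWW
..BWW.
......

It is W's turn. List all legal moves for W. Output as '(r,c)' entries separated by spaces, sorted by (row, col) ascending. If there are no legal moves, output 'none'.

Answer: (0,2) (0,3) (0,5) (1,0) (1,1) (1,4) (2,0) (3,1) (4,1) (5,1)

Derivation:
(0,2): flips 2 -> legal
(0,3): flips 1 -> legal
(0,5): flips 2 -> legal
(1,0): flips 2 -> legal
(1,1): flips 1 -> legal
(1,2): no bracket -> illegal
(1,4): flips 1 -> legal
(2,0): flips 2 -> legal
(3,0): no bracket -> illegal
(3,1): flips 1 -> legal
(4,1): flips 2 -> legal
(5,1): flips 1 -> legal
(5,2): no bracket -> illegal
(5,3): no bracket -> illegal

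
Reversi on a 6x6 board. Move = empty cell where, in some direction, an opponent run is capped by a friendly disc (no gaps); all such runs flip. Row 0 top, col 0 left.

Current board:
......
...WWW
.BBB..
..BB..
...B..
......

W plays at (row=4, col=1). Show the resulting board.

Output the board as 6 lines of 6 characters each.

Place W at (4,1); scan 8 dirs for brackets.
Dir NW: first cell '.' (not opp) -> no flip
Dir N: first cell '.' (not opp) -> no flip
Dir NE: opp run (3,2) (2,3) capped by W -> flip
Dir W: first cell '.' (not opp) -> no flip
Dir E: first cell '.' (not opp) -> no flip
Dir SW: first cell '.' (not opp) -> no flip
Dir S: first cell '.' (not opp) -> no flip
Dir SE: first cell '.' (not opp) -> no flip
All flips: (2,3) (3,2)

Answer: ......
...WWW
.BBW..
..WB..
.W.B..
......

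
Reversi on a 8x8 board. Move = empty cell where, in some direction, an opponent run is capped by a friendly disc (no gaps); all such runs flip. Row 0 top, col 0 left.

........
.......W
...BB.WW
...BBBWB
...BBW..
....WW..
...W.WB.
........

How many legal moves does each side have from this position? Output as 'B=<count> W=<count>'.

Answer: B=7 W=10

Derivation:
-- B to move --
(0,6): no bracket -> illegal
(0,7): flips 2 -> legal
(1,5): flips 1 -> legal
(1,6): no bracket -> illegal
(2,5): no bracket -> illegal
(4,6): flips 1 -> legal
(4,7): no bracket -> illegal
(5,2): no bracket -> illegal
(5,3): no bracket -> illegal
(5,6): flips 1 -> legal
(6,2): no bracket -> illegal
(6,4): flips 2 -> legal
(7,2): no bracket -> illegal
(7,3): no bracket -> illegal
(7,4): no bracket -> illegal
(7,5): flips 3 -> legal
(7,6): flips 2 -> legal
B mobility = 7
-- W to move --
(1,2): flips 2 -> legal
(1,3): no bracket -> illegal
(1,4): flips 3 -> legal
(1,5): no bracket -> illegal
(2,2): flips 2 -> legal
(2,5): flips 1 -> legal
(3,2): flips 4 -> legal
(4,2): flips 2 -> legal
(4,6): no bracket -> illegal
(4,7): flips 1 -> legal
(5,2): no bracket -> illegal
(5,3): flips 2 -> legal
(5,6): no bracket -> illegal
(5,7): no bracket -> illegal
(6,7): flips 1 -> legal
(7,5): no bracket -> illegal
(7,6): no bracket -> illegal
(7,7): flips 1 -> legal
W mobility = 10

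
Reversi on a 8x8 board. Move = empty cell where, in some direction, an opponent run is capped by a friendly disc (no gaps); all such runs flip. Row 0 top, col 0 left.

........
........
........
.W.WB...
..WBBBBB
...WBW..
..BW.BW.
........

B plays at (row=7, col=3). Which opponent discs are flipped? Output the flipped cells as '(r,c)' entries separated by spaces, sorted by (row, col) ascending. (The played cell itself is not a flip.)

Answer: (5,3) (6,3)

Derivation:
Dir NW: first cell 'B' (not opp) -> no flip
Dir N: opp run (6,3) (5,3) capped by B -> flip
Dir NE: first cell '.' (not opp) -> no flip
Dir W: first cell '.' (not opp) -> no flip
Dir E: first cell '.' (not opp) -> no flip
Dir SW: edge -> no flip
Dir S: edge -> no flip
Dir SE: edge -> no flip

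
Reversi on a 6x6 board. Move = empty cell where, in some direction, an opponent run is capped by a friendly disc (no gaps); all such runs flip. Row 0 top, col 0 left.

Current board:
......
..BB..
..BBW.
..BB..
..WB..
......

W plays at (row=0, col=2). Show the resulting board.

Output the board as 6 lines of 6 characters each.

Answer: ..W...
..WW..
..WBW.
..WB..
..WB..
......

Derivation:
Place W at (0,2); scan 8 dirs for brackets.
Dir NW: edge -> no flip
Dir N: edge -> no flip
Dir NE: edge -> no flip
Dir W: first cell '.' (not opp) -> no flip
Dir E: first cell '.' (not opp) -> no flip
Dir SW: first cell '.' (not opp) -> no flip
Dir S: opp run (1,2) (2,2) (3,2) capped by W -> flip
Dir SE: opp run (1,3) capped by W -> flip
All flips: (1,2) (1,3) (2,2) (3,2)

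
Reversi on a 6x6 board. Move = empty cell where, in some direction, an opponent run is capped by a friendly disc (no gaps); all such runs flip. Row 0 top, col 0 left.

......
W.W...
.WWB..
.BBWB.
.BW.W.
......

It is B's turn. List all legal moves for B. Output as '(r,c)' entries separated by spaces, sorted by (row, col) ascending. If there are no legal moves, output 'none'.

(0,0): no bracket -> illegal
(0,1): flips 1 -> legal
(0,2): flips 2 -> legal
(0,3): no bracket -> illegal
(1,1): flips 1 -> legal
(1,3): flips 1 -> legal
(2,0): flips 2 -> legal
(2,4): no bracket -> illegal
(3,0): no bracket -> illegal
(3,5): no bracket -> illegal
(4,3): flips 2 -> legal
(4,5): no bracket -> illegal
(5,1): no bracket -> illegal
(5,2): flips 1 -> legal
(5,3): flips 1 -> legal
(5,4): flips 1 -> legal
(5,5): no bracket -> illegal

Answer: (0,1) (0,2) (1,1) (1,3) (2,0) (4,3) (5,2) (5,3) (5,4)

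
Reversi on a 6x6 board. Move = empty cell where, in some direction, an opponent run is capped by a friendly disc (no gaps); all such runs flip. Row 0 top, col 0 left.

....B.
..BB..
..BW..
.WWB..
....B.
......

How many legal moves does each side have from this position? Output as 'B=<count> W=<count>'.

Answer: B=5 W=6

Derivation:
-- B to move --
(1,4): no bracket -> illegal
(2,0): no bracket -> illegal
(2,1): no bracket -> illegal
(2,4): flips 1 -> legal
(3,0): flips 2 -> legal
(3,4): flips 1 -> legal
(4,0): flips 1 -> legal
(4,1): no bracket -> illegal
(4,2): flips 1 -> legal
(4,3): no bracket -> illegal
B mobility = 5
-- W to move --
(0,1): flips 1 -> legal
(0,2): flips 2 -> legal
(0,3): flips 1 -> legal
(0,5): no bracket -> illegal
(1,1): no bracket -> illegal
(1,4): no bracket -> illegal
(1,5): no bracket -> illegal
(2,1): flips 1 -> legal
(2,4): no bracket -> illegal
(3,4): flips 1 -> legal
(3,5): no bracket -> illegal
(4,2): no bracket -> illegal
(4,3): flips 1 -> legal
(4,5): no bracket -> illegal
(5,3): no bracket -> illegal
(5,4): no bracket -> illegal
(5,5): no bracket -> illegal
W mobility = 6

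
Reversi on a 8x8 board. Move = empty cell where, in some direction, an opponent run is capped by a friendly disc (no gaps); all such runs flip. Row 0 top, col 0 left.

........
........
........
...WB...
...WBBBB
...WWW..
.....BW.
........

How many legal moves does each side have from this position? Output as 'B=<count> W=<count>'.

-- B to move --
(2,2): flips 1 -> legal
(2,3): no bracket -> illegal
(2,4): no bracket -> illegal
(3,2): flips 3 -> legal
(4,2): flips 1 -> legal
(5,2): flips 1 -> legal
(5,6): no bracket -> illegal
(5,7): no bracket -> illegal
(6,2): flips 1 -> legal
(6,3): flips 1 -> legal
(6,4): flips 2 -> legal
(6,7): flips 1 -> legal
(7,5): no bracket -> illegal
(7,6): no bracket -> illegal
(7,7): flips 2 -> legal
B mobility = 9
-- W to move --
(2,3): no bracket -> illegal
(2,4): flips 2 -> legal
(2,5): flips 1 -> legal
(3,5): flips 3 -> legal
(3,6): flips 1 -> legal
(3,7): flips 1 -> legal
(5,6): no bracket -> illegal
(5,7): no bracket -> illegal
(6,4): flips 1 -> legal
(7,4): no bracket -> illegal
(7,5): flips 1 -> legal
(7,6): flips 1 -> legal
W mobility = 8

Answer: B=9 W=8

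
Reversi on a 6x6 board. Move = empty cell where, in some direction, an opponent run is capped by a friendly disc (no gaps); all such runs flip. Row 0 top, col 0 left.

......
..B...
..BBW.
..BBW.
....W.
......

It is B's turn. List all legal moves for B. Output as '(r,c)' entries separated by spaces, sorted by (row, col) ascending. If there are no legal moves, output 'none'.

Answer: (1,5) (2,5) (3,5) (4,5) (5,5)

Derivation:
(1,3): no bracket -> illegal
(1,4): no bracket -> illegal
(1,5): flips 1 -> legal
(2,5): flips 1 -> legal
(3,5): flips 1 -> legal
(4,3): no bracket -> illegal
(4,5): flips 1 -> legal
(5,3): no bracket -> illegal
(5,4): no bracket -> illegal
(5,5): flips 1 -> legal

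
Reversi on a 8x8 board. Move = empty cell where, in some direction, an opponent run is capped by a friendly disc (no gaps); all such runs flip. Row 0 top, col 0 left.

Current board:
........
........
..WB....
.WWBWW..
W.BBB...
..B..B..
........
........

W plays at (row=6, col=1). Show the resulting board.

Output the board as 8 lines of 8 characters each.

Place W at (6,1); scan 8 dirs for brackets.
Dir NW: first cell '.' (not opp) -> no flip
Dir N: first cell '.' (not opp) -> no flip
Dir NE: opp run (5,2) (4,3) capped by W -> flip
Dir W: first cell '.' (not opp) -> no flip
Dir E: first cell '.' (not opp) -> no flip
Dir SW: first cell '.' (not opp) -> no flip
Dir S: first cell '.' (not opp) -> no flip
Dir SE: first cell '.' (not opp) -> no flip
All flips: (4,3) (5,2)

Answer: ........
........
..WB....
.WWBWW..
W.BWB...
..W..B..
.W......
........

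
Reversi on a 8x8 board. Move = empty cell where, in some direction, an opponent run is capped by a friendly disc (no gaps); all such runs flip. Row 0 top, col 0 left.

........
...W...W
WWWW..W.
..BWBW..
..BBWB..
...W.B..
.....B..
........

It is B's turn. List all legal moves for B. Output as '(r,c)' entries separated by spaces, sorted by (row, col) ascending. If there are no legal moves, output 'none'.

(0,2): no bracket -> illegal
(0,3): flips 3 -> legal
(0,4): no bracket -> illegal
(0,6): no bracket -> illegal
(0,7): no bracket -> illegal
(1,0): flips 1 -> legal
(1,1): flips 3 -> legal
(1,2): flips 2 -> legal
(1,4): flips 1 -> legal
(1,5): no bracket -> illegal
(1,6): no bracket -> illegal
(2,4): flips 1 -> legal
(2,5): flips 1 -> legal
(2,7): no bracket -> illegal
(3,0): no bracket -> illegal
(3,1): no bracket -> illegal
(3,6): flips 1 -> legal
(3,7): no bracket -> illegal
(4,6): no bracket -> illegal
(5,2): no bracket -> illegal
(5,4): flips 1 -> legal
(6,2): no bracket -> illegal
(6,3): flips 1 -> legal
(6,4): flips 1 -> legal

Answer: (0,3) (1,0) (1,1) (1,2) (1,4) (2,4) (2,5) (3,6) (5,4) (6,3) (6,4)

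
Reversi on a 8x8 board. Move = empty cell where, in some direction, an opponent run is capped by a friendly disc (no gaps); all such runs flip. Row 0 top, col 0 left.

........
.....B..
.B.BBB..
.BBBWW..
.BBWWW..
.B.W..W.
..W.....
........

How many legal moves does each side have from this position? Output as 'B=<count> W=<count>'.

Answer: B=9 W=10

Derivation:
-- B to move --
(2,6): no bracket -> illegal
(3,6): flips 2 -> legal
(4,6): flips 4 -> legal
(4,7): no bracket -> illegal
(5,2): flips 2 -> legal
(5,4): flips 3 -> legal
(5,5): flips 3 -> legal
(5,7): no bracket -> illegal
(6,1): no bracket -> illegal
(6,3): flips 2 -> legal
(6,4): flips 1 -> legal
(6,5): no bracket -> illegal
(6,6): no bracket -> illegal
(6,7): flips 3 -> legal
(7,1): no bracket -> illegal
(7,2): no bracket -> illegal
(7,3): flips 1 -> legal
B mobility = 9
-- W to move --
(0,4): no bracket -> illegal
(0,5): flips 2 -> legal
(0,6): no bracket -> illegal
(1,0): flips 2 -> legal
(1,1): no bracket -> illegal
(1,2): flips 1 -> legal
(1,3): flips 3 -> legal
(1,4): flips 1 -> legal
(1,6): flips 1 -> legal
(2,0): flips 2 -> legal
(2,2): flips 1 -> legal
(2,6): no bracket -> illegal
(3,0): flips 3 -> legal
(3,6): no bracket -> illegal
(4,0): flips 3 -> legal
(5,0): no bracket -> illegal
(5,2): no bracket -> illegal
(6,0): no bracket -> illegal
(6,1): no bracket -> illegal
W mobility = 10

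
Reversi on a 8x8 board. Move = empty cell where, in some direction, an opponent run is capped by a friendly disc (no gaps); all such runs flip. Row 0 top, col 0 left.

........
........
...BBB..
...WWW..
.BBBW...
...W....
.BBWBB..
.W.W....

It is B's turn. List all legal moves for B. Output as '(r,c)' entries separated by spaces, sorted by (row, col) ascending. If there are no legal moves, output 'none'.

Answer: (2,6) (4,5) (4,6) (5,4)

Derivation:
(2,2): no bracket -> illegal
(2,6): flips 3 -> legal
(3,2): no bracket -> illegal
(3,6): no bracket -> illegal
(4,5): flips 3 -> legal
(4,6): flips 1 -> legal
(5,2): no bracket -> illegal
(5,4): flips 2 -> legal
(5,5): no bracket -> illegal
(6,0): no bracket -> illegal
(7,0): no bracket -> illegal
(7,2): no bracket -> illegal
(7,4): no bracket -> illegal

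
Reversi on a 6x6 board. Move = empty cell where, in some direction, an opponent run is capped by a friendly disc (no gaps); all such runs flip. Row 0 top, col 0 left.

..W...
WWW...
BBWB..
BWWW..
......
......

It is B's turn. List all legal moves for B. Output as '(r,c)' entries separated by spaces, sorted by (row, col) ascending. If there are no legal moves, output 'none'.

(0,0): flips 1 -> legal
(0,1): flips 2 -> legal
(0,3): flips 1 -> legal
(1,3): no bracket -> illegal
(2,4): no bracket -> illegal
(3,4): flips 3 -> legal
(4,0): no bracket -> illegal
(4,1): flips 2 -> legal
(4,2): flips 1 -> legal
(4,3): flips 2 -> legal
(4,4): no bracket -> illegal

Answer: (0,0) (0,1) (0,3) (3,4) (4,1) (4,2) (4,3)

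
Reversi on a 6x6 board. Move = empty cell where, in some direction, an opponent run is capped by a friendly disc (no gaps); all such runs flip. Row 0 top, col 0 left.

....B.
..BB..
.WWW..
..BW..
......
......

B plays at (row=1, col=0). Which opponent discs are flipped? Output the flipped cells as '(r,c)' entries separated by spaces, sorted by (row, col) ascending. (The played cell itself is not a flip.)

Answer: (2,1)

Derivation:
Dir NW: edge -> no flip
Dir N: first cell '.' (not opp) -> no flip
Dir NE: first cell '.' (not opp) -> no flip
Dir W: edge -> no flip
Dir E: first cell '.' (not opp) -> no flip
Dir SW: edge -> no flip
Dir S: first cell '.' (not opp) -> no flip
Dir SE: opp run (2,1) capped by B -> flip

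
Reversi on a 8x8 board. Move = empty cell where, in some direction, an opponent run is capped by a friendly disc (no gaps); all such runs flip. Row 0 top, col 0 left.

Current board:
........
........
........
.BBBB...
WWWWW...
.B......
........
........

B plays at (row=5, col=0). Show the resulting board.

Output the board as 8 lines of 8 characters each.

Place B at (5,0); scan 8 dirs for brackets.
Dir NW: edge -> no flip
Dir N: opp run (4,0), next='.' -> no flip
Dir NE: opp run (4,1) capped by B -> flip
Dir W: edge -> no flip
Dir E: first cell 'B' (not opp) -> no flip
Dir SW: edge -> no flip
Dir S: first cell '.' (not opp) -> no flip
Dir SE: first cell '.' (not opp) -> no flip
All flips: (4,1)

Answer: ........
........
........
.BBBB...
WBWWW...
BB......
........
........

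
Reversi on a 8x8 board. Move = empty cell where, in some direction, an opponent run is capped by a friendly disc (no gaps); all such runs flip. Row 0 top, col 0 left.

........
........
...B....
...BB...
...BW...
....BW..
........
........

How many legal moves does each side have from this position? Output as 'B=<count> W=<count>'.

-- B to move --
(3,5): no bracket -> illegal
(4,5): flips 1 -> legal
(4,6): no bracket -> illegal
(5,3): no bracket -> illegal
(5,6): flips 1 -> legal
(6,4): no bracket -> illegal
(6,5): no bracket -> illegal
(6,6): flips 2 -> legal
B mobility = 3
-- W to move --
(1,2): no bracket -> illegal
(1,3): no bracket -> illegal
(1,4): no bracket -> illegal
(2,2): flips 1 -> legal
(2,4): flips 1 -> legal
(2,5): no bracket -> illegal
(3,2): no bracket -> illegal
(3,5): no bracket -> illegal
(4,2): flips 1 -> legal
(4,5): no bracket -> illegal
(5,2): no bracket -> illegal
(5,3): flips 1 -> legal
(6,3): no bracket -> illegal
(6,4): flips 1 -> legal
(6,5): no bracket -> illegal
W mobility = 5

Answer: B=3 W=5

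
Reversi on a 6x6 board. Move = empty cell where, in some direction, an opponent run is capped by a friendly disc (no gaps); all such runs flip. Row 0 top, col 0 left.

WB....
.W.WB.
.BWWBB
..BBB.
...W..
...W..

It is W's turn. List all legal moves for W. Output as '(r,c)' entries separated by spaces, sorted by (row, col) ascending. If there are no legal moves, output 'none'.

(0,2): flips 1 -> legal
(0,3): no bracket -> illegal
(0,4): no bracket -> illegal
(0,5): flips 1 -> legal
(1,0): flips 2 -> legal
(1,2): no bracket -> illegal
(1,5): flips 1 -> legal
(2,0): flips 1 -> legal
(3,0): no bracket -> illegal
(3,1): flips 1 -> legal
(3,5): flips 1 -> legal
(4,1): flips 1 -> legal
(4,2): flips 1 -> legal
(4,4): flips 1 -> legal
(4,5): flips 1 -> legal

Answer: (0,2) (0,5) (1,0) (1,5) (2,0) (3,1) (3,5) (4,1) (4,2) (4,4) (4,5)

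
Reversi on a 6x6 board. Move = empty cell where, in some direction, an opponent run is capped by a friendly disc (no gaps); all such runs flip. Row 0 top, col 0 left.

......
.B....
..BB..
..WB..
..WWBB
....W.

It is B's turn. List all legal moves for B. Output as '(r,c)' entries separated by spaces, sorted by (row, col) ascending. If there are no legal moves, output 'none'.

(2,1): no bracket -> illegal
(3,1): flips 1 -> legal
(3,4): no bracket -> illegal
(4,1): flips 3 -> legal
(5,1): flips 1 -> legal
(5,2): flips 2 -> legal
(5,3): flips 1 -> legal
(5,5): no bracket -> illegal

Answer: (3,1) (4,1) (5,1) (5,2) (5,3)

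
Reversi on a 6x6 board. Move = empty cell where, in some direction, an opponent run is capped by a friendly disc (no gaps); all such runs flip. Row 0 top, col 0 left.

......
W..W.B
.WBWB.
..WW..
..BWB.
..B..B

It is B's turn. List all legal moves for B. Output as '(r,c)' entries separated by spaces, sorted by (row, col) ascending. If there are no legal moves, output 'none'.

(0,0): no bracket -> illegal
(0,1): no bracket -> illegal
(0,2): flips 1 -> legal
(0,3): no bracket -> illegal
(0,4): flips 1 -> legal
(1,1): no bracket -> illegal
(1,2): no bracket -> illegal
(1,4): no bracket -> illegal
(2,0): flips 1 -> legal
(3,0): no bracket -> illegal
(3,1): no bracket -> illegal
(3,4): flips 1 -> legal
(4,1): no bracket -> illegal
(5,3): no bracket -> illegal
(5,4): no bracket -> illegal

Answer: (0,2) (0,4) (2,0) (3,4)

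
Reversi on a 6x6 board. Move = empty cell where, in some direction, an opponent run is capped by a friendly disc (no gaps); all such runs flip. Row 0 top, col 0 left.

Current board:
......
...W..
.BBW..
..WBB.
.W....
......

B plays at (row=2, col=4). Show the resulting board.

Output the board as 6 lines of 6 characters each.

Place B at (2,4); scan 8 dirs for brackets.
Dir NW: opp run (1,3), next='.' -> no flip
Dir N: first cell '.' (not opp) -> no flip
Dir NE: first cell '.' (not opp) -> no flip
Dir W: opp run (2,3) capped by B -> flip
Dir E: first cell '.' (not opp) -> no flip
Dir SW: first cell 'B' (not opp) -> no flip
Dir S: first cell 'B' (not opp) -> no flip
Dir SE: first cell '.' (not opp) -> no flip
All flips: (2,3)

Answer: ......
...W..
.BBBB.
..WBB.
.W....
......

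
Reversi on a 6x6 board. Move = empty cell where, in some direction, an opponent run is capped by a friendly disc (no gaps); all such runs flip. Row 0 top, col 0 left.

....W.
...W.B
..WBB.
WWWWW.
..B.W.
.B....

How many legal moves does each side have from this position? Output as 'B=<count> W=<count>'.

-- B to move --
(0,2): flips 1 -> legal
(0,3): flips 1 -> legal
(0,5): no bracket -> illegal
(1,1): no bracket -> illegal
(1,2): flips 2 -> legal
(1,4): no bracket -> illegal
(2,0): flips 1 -> legal
(2,1): flips 1 -> legal
(2,5): no bracket -> illegal
(3,5): no bracket -> illegal
(4,0): no bracket -> illegal
(4,1): flips 1 -> legal
(4,3): flips 1 -> legal
(4,5): flips 1 -> legal
(5,3): no bracket -> illegal
(5,4): flips 2 -> legal
(5,5): no bracket -> illegal
B mobility = 9
-- W to move --
(0,5): no bracket -> illegal
(1,2): flips 1 -> legal
(1,4): flips 2 -> legal
(2,5): flips 2 -> legal
(3,5): flips 1 -> legal
(4,0): no bracket -> illegal
(4,1): no bracket -> illegal
(4,3): no bracket -> illegal
(5,0): no bracket -> illegal
(5,2): flips 1 -> legal
(5,3): flips 1 -> legal
W mobility = 6

Answer: B=9 W=6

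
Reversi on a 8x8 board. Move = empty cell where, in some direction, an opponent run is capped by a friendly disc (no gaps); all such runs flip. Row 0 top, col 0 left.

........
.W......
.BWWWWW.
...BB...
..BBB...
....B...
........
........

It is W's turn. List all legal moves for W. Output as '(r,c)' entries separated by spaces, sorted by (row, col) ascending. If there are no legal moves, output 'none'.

(1,0): no bracket -> illegal
(1,2): no bracket -> illegal
(2,0): flips 1 -> legal
(3,0): no bracket -> illegal
(3,1): flips 1 -> legal
(3,2): no bracket -> illegal
(3,5): no bracket -> illegal
(4,1): no bracket -> illegal
(4,5): flips 1 -> legal
(5,1): flips 2 -> legal
(5,2): flips 2 -> legal
(5,3): flips 2 -> legal
(5,5): flips 2 -> legal
(6,3): no bracket -> illegal
(6,4): flips 3 -> legal
(6,5): no bracket -> illegal

Answer: (2,0) (3,1) (4,5) (5,1) (5,2) (5,3) (5,5) (6,4)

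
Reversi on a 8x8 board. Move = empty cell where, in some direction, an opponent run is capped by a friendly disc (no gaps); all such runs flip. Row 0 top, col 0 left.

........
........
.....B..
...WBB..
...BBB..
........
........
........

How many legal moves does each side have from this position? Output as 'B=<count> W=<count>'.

Answer: B=3 W=3

Derivation:
-- B to move --
(2,2): flips 1 -> legal
(2,3): flips 1 -> legal
(2,4): no bracket -> illegal
(3,2): flips 1 -> legal
(4,2): no bracket -> illegal
B mobility = 3
-- W to move --
(1,4): no bracket -> illegal
(1,5): no bracket -> illegal
(1,6): no bracket -> illegal
(2,3): no bracket -> illegal
(2,4): no bracket -> illegal
(2,6): no bracket -> illegal
(3,2): no bracket -> illegal
(3,6): flips 2 -> legal
(4,2): no bracket -> illegal
(4,6): no bracket -> illegal
(5,2): no bracket -> illegal
(5,3): flips 1 -> legal
(5,4): no bracket -> illegal
(5,5): flips 1 -> legal
(5,6): no bracket -> illegal
W mobility = 3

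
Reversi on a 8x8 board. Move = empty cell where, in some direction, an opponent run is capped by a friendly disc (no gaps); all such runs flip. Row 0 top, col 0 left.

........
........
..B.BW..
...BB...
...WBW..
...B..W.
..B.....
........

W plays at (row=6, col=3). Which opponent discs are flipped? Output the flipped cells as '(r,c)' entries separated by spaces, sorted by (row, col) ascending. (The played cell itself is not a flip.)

Dir NW: first cell '.' (not opp) -> no flip
Dir N: opp run (5,3) capped by W -> flip
Dir NE: first cell '.' (not opp) -> no flip
Dir W: opp run (6,2), next='.' -> no flip
Dir E: first cell '.' (not opp) -> no flip
Dir SW: first cell '.' (not opp) -> no flip
Dir S: first cell '.' (not opp) -> no flip
Dir SE: first cell '.' (not opp) -> no flip

Answer: (5,3)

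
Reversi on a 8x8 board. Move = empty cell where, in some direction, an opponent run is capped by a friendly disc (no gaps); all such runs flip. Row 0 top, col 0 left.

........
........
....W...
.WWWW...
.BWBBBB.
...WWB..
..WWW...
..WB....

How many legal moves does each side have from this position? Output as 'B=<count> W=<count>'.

-- B to move --
(1,3): no bracket -> illegal
(1,4): flips 2 -> legal
(1,5): no bracket -> illegal
(2,0): no bracket -> illegal
(2,1): flips 2 -> legal
(2,2): flips 1 -> legal
(2,3): flips 3 -> legal
(2,5): flips 1 -> legal
(3,0): no bracket -> illegal
(3,5): no bracket -> illegal
(4,0): no bracket -> illegal
(5,1): flips 1 -> legal
(5,2): flips 2 -> legal
(6,1): no bracket -> illegal
(6,5): flips 1 -> legal
(7,1): flips 3 -> legal
(7,4): flips 2 -> legal
(7,5): no bracket -> illegal
B mobility = 10
-- W to move --
(3,0): no bracket -> illegal
(3,5): flips 1 -> legal
(3,6): flips 1 -> legal
(3,7): flips 2 -> legal
(4,0): flips 1 -> legal
(4,7): flips 4 -> legal
(5,0): flips 1 -> legal
(5,1): flips 1 -> legal
(5,2): flips 1 -> legal
(5,6): flips 2 -> legal
(5,7): no bracket -> illegal
(6,5): no bracket -> illegal
(6,6): flips 2 -> legal
(7,4): flips 1 -> legal
W mobility = 11

Answer: B=10 W=11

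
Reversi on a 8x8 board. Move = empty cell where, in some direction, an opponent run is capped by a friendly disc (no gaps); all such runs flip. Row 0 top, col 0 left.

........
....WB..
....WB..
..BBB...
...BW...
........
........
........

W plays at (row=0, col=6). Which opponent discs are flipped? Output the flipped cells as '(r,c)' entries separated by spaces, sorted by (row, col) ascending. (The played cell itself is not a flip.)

Answer: (1,5)

Derivation:
Dir NW: edge -> no flip
Dir N: edge -> no flip
Dir NE: edge -> no flip
Dir W: first cell '.' (not opp) -> no flip
Dir E: first cell '.' (not opp) -> no flip
Dir SW: opp run (1,5) capped by W -> flip
Dir S: first cell '.' (not opp) -> no flip
Dir SE: first cell '.' (not opp) -> no flip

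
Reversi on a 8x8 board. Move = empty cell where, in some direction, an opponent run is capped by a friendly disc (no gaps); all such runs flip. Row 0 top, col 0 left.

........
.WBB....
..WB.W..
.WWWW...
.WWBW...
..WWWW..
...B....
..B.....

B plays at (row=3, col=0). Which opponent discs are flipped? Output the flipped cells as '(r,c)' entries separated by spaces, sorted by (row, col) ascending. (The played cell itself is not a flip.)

Answer: (4,1) (5,2)

Derivation:
Dir NW: edge -> no flip
Dir N: first cell '.' (not opp) -> no flip
Dir NE: first cell '.' (not opp) -> no flip
Dir W: edge -> no flip
Dir E: opp run (3,1) (3,2) (3,3) (3,4), next='.' -> no flip
Dir SW: edge -> no flip
Dir S: first cell '.' (not opp) -> no flip
Dir SE: opp run (4,1) (5,2) capped by B -> flip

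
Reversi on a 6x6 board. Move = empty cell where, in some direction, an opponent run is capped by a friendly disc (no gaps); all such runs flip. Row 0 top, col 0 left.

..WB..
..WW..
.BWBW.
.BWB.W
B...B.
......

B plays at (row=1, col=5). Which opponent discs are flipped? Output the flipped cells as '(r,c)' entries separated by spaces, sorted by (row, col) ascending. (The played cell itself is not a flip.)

Answer: (2,4)

Derivation:
Dir NW: first cell '.' (not opp) -> no flip
Dir N: first cell '.' (not opp) -> no flip
Dir NE: edge -> no flip
Dir W: first cell '.' (not opp) -> no flip
Dir E: edge -> no flip
Dir SW: opp run (2,4) capped by B -> flip
Dir S: first cell '.' (not opp) -> no flip
Dir SE: edge -> no flip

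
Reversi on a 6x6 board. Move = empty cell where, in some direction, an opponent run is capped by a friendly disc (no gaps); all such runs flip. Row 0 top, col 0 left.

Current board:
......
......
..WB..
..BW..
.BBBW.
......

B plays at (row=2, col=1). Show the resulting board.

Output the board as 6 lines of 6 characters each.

Place B at (2,1); scan 8 dirs for brackets.
Dir NW: first cell '.' (not opp) -> no flip
Dir N: first cell '.' (not opp) -> no flip
Dir NE: first cell '.' (not opp) -> no flip
Dir W: first cell '.' (not opp) -> no flip
Dir E: opp run (2,2) capped by B -> flip
Dir SW: first cell '.' (not opp) -> no flip
Dir S: first cell '.' (not opp) -> no flip
Dir SE: first cell 'B' (not opp) -> no flip
All flips: (2,2)

Answer: ......
......
.BBB..
..BW..
.BBBW.
......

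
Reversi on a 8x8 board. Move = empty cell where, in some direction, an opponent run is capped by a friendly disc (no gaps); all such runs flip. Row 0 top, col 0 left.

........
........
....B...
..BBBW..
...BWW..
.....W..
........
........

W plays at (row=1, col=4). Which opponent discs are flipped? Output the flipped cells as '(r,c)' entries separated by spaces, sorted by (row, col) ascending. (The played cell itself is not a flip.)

Dir NW: first cell '.' (not opp) -> no flip
Dir N: first cell '.' (not opp) -> no flip
Dir NE: first cell '.' (not opp) -> no flip
Dir W: first cell '.' (not opp) -> no flip
Dir E: first cell '.' (not opp) -> no flip
Dir SW: first cell '.' (not opp) -> no flip
Dir S: opp run (2,4) (3,4) capped by W -> flip
Dir SE: first cell '.' (not opp) -> no flip

Answer: (2,4) (3,4)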